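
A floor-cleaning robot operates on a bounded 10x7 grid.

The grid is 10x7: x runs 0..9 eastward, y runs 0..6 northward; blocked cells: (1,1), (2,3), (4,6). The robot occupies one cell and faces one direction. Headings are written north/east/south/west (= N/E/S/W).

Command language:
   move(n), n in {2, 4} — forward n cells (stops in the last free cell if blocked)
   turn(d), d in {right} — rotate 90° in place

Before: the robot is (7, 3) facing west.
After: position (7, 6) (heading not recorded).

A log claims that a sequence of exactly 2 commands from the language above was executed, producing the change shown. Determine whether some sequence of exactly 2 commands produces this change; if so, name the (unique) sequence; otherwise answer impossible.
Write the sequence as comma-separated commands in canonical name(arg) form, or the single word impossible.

turn(right), move(4)

key: move(4) runs into the grid edge before its full distance
start: (7, 3) facing west
step 1 (turn(right)): (7, 3) facing north
step 2 (move(4)): (7, 6) facing north
uniquely the one of 9 2-step routes that fits.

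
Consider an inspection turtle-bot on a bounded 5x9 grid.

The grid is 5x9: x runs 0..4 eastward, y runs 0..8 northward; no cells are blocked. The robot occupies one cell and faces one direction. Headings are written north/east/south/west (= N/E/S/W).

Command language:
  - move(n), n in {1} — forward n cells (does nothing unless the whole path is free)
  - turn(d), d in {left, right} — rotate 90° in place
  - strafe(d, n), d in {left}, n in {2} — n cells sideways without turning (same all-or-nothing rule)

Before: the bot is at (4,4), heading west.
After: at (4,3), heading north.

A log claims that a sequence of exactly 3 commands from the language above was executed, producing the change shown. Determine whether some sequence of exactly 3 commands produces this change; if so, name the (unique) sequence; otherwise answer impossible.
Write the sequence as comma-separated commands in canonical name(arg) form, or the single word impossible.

strafe(left, 2), turn(right), move(1)

key: position moved to (4,3) AND the heading swung to N — translation plus rotation needed
initial: at (4,4), heading west
step 1 (strafe(left, 2)): at (4,2), heading west
step 2 (turn(right)): at (4,2), heading north
step 3 (move(1)): at (4,3), heading north
no rival 3-sequence matches.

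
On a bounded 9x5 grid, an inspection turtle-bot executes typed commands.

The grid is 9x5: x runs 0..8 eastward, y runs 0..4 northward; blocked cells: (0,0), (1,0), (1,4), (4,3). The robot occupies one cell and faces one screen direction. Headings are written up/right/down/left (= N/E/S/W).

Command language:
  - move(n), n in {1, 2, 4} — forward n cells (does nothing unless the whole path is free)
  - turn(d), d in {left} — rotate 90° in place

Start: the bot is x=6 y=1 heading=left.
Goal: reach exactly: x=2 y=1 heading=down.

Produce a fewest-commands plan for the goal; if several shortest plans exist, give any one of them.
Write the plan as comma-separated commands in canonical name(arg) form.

move(4), turn(left)

start: x=6 y=1 heading=left
t=1 move(4) ⇒ x=2 y=1 heading=left
t=2 turn(left) ⇒ x=2 y=1 heading=down
nothing shorter than 2 reaches the goal.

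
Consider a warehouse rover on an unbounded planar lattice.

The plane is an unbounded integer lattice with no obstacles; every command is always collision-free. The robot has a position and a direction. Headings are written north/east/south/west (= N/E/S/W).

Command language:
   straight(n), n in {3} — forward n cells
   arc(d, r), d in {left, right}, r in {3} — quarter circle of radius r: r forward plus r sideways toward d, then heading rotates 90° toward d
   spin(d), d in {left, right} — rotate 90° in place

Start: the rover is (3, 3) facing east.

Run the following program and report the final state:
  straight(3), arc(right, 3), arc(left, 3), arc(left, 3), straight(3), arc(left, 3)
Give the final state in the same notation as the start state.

(12, 6) facing west

initial: (3, 3) facing east
1. straight(3) → (6, 3) facing east
2. arc(right, 3) → (9, 0) facing south
3. arc(left, 3) → (12, -3) facing east
4. arc(left, 3) → (15, 0) facing north
5. straight(3) → (15, 3) facing north
6. arc(left, 3) → (12, 6) facing west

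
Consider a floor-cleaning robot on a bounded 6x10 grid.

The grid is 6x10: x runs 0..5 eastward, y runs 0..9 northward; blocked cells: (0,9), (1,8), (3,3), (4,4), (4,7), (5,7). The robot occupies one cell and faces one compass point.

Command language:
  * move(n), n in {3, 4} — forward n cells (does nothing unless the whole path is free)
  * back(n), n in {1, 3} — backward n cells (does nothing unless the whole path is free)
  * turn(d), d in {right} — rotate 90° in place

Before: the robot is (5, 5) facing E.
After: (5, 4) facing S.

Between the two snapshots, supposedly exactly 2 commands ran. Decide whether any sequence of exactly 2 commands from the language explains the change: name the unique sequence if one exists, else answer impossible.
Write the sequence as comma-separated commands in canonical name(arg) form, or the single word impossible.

impossible

all 25 sequences checked — none match.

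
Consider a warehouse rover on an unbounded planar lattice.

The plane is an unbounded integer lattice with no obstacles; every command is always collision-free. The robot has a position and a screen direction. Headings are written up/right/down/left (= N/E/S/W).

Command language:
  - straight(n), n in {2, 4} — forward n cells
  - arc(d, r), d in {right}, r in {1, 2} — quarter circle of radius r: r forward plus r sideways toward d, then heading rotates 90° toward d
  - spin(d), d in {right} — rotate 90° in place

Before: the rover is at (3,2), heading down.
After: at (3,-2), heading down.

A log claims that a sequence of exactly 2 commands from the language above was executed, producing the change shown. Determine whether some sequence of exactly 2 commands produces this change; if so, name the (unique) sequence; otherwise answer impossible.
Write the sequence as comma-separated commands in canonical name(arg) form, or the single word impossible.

straight(2), straight(2)

key: still facing S at the end — nothing in the sequence rotates
initial: at (3,2), heading down
t=1 straight(2) ⇒ at (3,0), heading down
t=2 straight(2) ⇒ at (3,-2), heading down
no other 2-command option fits: unique.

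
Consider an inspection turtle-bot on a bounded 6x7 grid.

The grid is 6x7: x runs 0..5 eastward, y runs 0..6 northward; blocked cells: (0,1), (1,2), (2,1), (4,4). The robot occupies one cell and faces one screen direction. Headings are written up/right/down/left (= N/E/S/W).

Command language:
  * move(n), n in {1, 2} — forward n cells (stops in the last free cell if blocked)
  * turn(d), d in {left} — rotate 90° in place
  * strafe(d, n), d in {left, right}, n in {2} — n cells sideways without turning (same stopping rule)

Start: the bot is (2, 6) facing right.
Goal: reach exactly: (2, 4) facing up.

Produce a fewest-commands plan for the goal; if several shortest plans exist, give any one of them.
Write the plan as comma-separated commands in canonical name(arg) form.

strafe(right, 2), turn(left)

begin: (2, 6) facing right
[1] after strafe(right, 2): (2, 4) facing right
[2] after turn(left): (2, 4) facing up
shorter routes all fall short; 2 is best.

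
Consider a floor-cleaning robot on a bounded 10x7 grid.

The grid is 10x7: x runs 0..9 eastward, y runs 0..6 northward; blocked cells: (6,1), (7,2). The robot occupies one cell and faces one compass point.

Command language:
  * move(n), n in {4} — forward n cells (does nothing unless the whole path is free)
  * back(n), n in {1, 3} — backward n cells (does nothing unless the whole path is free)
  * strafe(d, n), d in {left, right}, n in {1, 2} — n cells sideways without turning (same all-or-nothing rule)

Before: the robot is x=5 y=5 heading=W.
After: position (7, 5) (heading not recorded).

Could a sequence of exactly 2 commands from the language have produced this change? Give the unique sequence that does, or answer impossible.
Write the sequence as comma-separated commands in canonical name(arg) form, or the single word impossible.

back(1), back(1)

from: x=5 y=5 heading=W
[1] after back(1): x=6 y=5 heading=W
[2] after back(1): x=7 y=5 heading=W
no rival 2-sequence matches.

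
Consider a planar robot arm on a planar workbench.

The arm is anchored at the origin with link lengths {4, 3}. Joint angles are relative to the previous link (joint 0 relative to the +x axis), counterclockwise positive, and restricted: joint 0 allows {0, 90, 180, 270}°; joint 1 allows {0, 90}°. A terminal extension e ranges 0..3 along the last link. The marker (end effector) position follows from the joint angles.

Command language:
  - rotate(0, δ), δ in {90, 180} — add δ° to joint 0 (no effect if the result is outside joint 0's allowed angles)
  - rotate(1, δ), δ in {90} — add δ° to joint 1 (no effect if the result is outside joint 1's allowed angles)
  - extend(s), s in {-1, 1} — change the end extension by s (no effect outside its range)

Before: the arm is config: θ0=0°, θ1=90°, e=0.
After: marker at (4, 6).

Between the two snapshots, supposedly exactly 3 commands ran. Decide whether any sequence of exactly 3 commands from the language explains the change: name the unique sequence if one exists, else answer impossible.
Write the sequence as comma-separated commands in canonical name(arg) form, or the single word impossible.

extend(1), extend(1), extend(1)

start: config: θ0=0°, θ1=90°, e=0
[1] after extend(1): config: θ0=0°, θ1=90°, e=1
[2] after extend(1): config: θ0=0°, θ1=90°, e=2
[3] after extend(1): config: θ0=0°, θ1=90°, e=3
no rival 3-sequence matches.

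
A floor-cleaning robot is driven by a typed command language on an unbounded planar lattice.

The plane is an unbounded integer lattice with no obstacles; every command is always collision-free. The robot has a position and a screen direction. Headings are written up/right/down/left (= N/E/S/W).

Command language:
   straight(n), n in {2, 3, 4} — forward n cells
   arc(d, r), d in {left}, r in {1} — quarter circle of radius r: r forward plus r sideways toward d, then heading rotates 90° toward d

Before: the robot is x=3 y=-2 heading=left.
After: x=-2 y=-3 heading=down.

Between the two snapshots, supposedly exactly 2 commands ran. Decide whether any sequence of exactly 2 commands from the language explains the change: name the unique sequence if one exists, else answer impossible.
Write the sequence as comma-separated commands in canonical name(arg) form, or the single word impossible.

key: running arc(left, 1) before straight(4) would end elsewhere — order is forced
begin: x=3 y=-2 heading=left
[1] after straight(4): x=-1 y=-2 heading=left
[2] after arc(left, 1): x=-2 y=-3 heading=down
uniquely the one of 16 2-step routes that fits.

straight(4), arc(left, 1)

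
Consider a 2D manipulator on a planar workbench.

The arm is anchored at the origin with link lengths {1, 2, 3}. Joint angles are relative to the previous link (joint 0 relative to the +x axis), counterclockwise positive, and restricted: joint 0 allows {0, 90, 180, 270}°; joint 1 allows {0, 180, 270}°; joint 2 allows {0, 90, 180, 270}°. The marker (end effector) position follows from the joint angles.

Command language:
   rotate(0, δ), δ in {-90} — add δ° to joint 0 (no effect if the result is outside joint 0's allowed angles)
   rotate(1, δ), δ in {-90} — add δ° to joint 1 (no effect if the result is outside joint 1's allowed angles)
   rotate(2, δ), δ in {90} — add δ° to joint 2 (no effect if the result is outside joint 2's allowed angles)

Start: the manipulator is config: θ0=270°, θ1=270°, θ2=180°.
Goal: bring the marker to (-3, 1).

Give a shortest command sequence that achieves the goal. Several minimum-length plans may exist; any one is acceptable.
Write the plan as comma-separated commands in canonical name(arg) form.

start: config: θ0=270°, θ1=270°, θ2=180°
step 1 (rotate(1, -90)): config: θ0=270°, θ1=180°, θ2=180°
step 2 (rotate(2, 90)): config: θ0=270°, θ1=180°, θ2=270°
step 3 (rotate(2, 90)): config: θ0=270°, θ1=180°, θ2=0°
step 4 (rotate(2, 90)): config: θ0=270°, θ1=180°, θ2=90°
no 3-step plan works, so 4 is optimal.

rotate(1, -90), rotate(2, 90), rotate(2, 90), rotate(2, 90)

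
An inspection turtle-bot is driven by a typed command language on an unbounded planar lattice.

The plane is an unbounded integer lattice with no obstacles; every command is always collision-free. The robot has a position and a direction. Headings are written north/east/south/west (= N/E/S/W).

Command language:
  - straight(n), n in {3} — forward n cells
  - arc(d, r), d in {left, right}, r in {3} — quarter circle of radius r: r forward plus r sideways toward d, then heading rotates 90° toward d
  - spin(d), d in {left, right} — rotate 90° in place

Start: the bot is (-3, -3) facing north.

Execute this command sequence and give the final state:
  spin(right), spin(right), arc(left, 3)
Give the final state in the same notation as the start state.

(0, -6) facing east

start: (-3, -3) facing north
[1] after spin(right): (-3, -3) facing east
[2] after spin(right): (-3, -3) facing south
[3] after arc(left, 3): (0, -6) facing east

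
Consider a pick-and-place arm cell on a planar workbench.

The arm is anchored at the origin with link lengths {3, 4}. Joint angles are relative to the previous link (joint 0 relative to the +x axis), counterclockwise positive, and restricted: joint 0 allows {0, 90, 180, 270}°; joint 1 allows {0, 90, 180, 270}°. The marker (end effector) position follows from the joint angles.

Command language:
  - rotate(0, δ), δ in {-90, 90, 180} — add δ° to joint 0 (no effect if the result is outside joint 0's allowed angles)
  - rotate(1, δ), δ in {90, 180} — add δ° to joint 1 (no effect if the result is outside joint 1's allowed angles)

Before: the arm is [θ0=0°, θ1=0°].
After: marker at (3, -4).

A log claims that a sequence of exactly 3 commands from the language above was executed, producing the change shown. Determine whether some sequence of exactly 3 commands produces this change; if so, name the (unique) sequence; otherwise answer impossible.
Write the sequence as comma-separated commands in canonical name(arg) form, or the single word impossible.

start: [θ0=0°, θ1=0°]
[1] after rotate(1, 90): [θ0=0°, θ1=90°]
[2] after rotate(1, 90): [θ0=0°, θ1=180°]
[3] after rotate(1, 90): [θ0=0°, θ1=270°]
no other 3-command option fits: unique.

rotate(1, 90), rotate(1, 90), rotate(1, 90)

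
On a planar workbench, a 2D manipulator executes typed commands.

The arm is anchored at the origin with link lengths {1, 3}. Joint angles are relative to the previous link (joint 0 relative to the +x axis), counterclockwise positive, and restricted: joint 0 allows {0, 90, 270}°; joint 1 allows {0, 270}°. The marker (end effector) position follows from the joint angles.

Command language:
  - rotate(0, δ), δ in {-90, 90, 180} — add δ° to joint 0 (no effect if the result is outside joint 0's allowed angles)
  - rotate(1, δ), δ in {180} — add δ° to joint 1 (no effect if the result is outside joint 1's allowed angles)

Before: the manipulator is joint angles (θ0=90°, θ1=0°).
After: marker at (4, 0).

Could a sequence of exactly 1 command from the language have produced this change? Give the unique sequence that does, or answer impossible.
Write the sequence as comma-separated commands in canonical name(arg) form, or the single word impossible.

initial: joint angles (θ0=90°, θ1=0°)
t=1 rotate(0, -90) ⇒ joint angles (θ0=0°, θ1=0°)
no rival 1-sequence matches.

rotate(0, -90)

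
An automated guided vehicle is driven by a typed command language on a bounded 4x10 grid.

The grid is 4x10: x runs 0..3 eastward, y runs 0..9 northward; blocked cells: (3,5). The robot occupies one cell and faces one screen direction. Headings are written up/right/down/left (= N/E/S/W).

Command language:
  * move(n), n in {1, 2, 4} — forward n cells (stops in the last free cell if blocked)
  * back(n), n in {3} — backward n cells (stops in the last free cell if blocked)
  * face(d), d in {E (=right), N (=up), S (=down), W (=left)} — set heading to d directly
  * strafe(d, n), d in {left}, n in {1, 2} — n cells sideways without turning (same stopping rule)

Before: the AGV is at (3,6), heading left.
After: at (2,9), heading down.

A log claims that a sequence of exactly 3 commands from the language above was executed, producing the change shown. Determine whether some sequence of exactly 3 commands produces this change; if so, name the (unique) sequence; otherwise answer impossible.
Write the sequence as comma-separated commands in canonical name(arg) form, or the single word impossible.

move(1), face(S), back(3)

key: order matters: swapping move(1) and back(3) lands elsewhere
t0: at (3,6), heading left
[1] after move(1): at (2,6), heading left
[2] after face(S): at (2,6), heading down
[3] after back(3): at (2,9), heading down
no rival 3-sequence matches.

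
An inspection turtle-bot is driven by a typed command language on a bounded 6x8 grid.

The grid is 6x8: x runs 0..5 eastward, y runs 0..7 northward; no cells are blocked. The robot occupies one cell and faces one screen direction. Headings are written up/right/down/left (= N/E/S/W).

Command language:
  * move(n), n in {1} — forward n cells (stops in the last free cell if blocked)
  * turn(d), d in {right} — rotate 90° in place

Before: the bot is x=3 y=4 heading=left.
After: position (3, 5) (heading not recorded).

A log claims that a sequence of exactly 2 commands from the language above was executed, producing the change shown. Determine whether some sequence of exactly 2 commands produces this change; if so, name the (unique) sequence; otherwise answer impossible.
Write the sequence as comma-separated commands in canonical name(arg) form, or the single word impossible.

turn(right), move(1)

key: order matters: swapping turn(right) and move(1) lands elsewhere
initial: x=3 y=4 heading=left
[1] after turn(right): x=3 y=4 heading=up
[2] after move(1): x=3 y=5 heading=up
all 4 alternatives checked — unique.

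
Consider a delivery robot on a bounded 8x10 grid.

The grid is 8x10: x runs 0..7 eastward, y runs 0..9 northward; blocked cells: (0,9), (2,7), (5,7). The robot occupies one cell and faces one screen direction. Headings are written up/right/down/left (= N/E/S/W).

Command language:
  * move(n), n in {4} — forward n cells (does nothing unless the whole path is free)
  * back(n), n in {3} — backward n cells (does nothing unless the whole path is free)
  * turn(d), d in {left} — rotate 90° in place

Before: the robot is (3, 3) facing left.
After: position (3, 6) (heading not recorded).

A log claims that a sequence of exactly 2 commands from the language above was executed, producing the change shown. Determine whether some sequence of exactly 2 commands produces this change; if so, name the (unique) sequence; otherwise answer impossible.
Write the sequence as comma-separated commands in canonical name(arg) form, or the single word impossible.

turn(left), back(3)

key: running back(3) before turn(left) would end elsewhere — order is forced
begin: (3, 3) facing left
step 1 (turn(left)): (3, 3) facing down
step 2 (back(3)): (3, 6) facing down
no rival 2-sequence matches.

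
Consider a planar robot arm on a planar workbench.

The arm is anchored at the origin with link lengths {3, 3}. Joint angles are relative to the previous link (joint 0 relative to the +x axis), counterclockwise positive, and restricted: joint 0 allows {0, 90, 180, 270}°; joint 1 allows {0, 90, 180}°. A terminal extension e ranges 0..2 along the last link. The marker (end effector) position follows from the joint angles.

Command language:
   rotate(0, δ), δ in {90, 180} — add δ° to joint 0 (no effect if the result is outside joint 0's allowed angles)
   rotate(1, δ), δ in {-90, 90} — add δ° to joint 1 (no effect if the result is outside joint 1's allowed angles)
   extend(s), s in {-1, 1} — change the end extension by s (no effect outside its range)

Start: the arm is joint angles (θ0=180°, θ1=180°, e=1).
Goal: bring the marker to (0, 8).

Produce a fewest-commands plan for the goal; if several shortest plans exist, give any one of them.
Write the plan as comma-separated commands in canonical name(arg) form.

t0: joint angles (θ0=180°, θ1=180°, e=1)
[1] after rotate(1, -90): joint angles (θ0=180°, θ1=90°, e=1)
[2] after rotate(1, -90): joint angles (θ0=180°, θ1=0°, e=1)
[3] after extend(1): joint angles (θ0=180°, θ1=0°, e=2)
[4] after rotate(0, 90): joint angles (θ0=270°, θ1=0°, e=2)
[5] after rotate(0, 180): joint angles (θ0=90°, θ1=0°, e=2)
shorter routes all fall short; 5 is best.

rotate(1, -90), rotate(1, -90), extend(1), rotate(0, 90), rotate(0, 180)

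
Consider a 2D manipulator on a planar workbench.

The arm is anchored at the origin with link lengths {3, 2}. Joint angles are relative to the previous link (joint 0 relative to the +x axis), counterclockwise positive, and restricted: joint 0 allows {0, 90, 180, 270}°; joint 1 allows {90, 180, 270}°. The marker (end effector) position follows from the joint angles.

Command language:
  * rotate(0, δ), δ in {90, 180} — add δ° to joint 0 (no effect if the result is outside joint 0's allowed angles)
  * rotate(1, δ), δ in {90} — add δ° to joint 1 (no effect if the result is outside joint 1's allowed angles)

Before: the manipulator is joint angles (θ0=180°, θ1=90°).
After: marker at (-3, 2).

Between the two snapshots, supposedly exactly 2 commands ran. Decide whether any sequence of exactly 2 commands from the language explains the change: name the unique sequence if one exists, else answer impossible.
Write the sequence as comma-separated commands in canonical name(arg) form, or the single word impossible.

rotate(1, 90), rotate(1, 90)

from: joint angles (θ0=180°, θ1=90°)
step 1 (rotate(1, 90)): joint angles (θ0=180°, θ1=180°)
step 2 (rotate(1, 90)): joint angles (θ0=180°, θ1=270°)
uniquely the one of 9 2-step routes that fits.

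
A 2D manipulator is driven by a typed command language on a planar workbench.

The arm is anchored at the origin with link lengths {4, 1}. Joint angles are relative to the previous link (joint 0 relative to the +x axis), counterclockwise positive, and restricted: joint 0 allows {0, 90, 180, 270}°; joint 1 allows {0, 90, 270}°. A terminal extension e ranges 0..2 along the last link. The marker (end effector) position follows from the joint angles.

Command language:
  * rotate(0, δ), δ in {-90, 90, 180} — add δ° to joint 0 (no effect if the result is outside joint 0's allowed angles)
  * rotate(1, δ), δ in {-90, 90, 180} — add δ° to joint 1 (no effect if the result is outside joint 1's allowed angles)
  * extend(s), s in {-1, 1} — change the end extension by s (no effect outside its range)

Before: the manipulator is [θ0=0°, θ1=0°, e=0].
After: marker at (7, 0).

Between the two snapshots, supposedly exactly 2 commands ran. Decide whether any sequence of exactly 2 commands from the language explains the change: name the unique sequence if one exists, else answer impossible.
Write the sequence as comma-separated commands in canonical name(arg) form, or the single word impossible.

extend(1), extend(1)

from: [θ0=0°, θ1=0°, e=0]
step 1 (extend(1)): [θ0=0°, θ1=0°, e=1]
step 2 (extend(1)): [θ0=0°, θ1=0°, e=2]
uniquely the one of 64 2-step routes that fits.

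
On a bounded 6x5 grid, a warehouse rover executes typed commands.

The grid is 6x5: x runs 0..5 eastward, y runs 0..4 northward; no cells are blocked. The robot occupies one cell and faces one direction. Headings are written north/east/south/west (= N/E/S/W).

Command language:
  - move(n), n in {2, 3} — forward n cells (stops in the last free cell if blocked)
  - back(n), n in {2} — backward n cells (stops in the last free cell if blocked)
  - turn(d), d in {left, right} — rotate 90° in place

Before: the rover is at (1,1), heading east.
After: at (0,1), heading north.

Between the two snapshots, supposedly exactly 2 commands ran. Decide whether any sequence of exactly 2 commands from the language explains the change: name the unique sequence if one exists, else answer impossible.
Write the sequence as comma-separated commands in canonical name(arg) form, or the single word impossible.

key: cell and facing (now N) both changed — the 2 commands mix motion and turning
start: at (1,1), heading east
1. back(2) → at (0,1), heading east
2. turn(left) → at (0,1), heading north
uniquely the one of 25 2-step routes that fits.

back(2), turn(left)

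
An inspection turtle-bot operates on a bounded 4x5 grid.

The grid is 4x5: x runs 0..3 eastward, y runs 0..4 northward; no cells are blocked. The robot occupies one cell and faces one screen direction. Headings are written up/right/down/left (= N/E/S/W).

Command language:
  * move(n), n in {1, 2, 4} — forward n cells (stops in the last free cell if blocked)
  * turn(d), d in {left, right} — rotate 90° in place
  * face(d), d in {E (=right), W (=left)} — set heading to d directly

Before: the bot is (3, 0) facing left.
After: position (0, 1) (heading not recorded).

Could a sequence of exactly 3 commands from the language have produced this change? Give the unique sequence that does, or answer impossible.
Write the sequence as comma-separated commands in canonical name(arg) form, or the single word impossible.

move(4), turn(right), move(1)

key: order matters: swapping move(4) and move(1) lands elsewhere
t0: (3, 0) facing left
step 1 (move(4)): (0, 0) facing left
step 2 (turn(right)): (0, 0) facing up
step 3 (move(1)): (0, 1) facing up
uniquely the one of 343 3-step routes that fits.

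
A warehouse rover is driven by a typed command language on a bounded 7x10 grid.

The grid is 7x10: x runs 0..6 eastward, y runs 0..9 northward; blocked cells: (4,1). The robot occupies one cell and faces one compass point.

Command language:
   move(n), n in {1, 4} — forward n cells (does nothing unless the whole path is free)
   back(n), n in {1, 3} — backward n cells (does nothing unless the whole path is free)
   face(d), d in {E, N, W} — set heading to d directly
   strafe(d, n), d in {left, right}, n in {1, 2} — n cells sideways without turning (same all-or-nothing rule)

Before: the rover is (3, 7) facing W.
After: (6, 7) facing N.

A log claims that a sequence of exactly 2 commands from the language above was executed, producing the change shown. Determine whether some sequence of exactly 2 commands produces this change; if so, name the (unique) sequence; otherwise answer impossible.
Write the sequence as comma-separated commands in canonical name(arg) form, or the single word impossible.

back(3), face(N)

key: order matters: swapping back(3) and face(N) lands elsewhere
initial: (3, 7) facing W
1. back(3) → (6, 7) facing W
2. face(N) → (6, 7) facing N
no other 2-command option fits: unique.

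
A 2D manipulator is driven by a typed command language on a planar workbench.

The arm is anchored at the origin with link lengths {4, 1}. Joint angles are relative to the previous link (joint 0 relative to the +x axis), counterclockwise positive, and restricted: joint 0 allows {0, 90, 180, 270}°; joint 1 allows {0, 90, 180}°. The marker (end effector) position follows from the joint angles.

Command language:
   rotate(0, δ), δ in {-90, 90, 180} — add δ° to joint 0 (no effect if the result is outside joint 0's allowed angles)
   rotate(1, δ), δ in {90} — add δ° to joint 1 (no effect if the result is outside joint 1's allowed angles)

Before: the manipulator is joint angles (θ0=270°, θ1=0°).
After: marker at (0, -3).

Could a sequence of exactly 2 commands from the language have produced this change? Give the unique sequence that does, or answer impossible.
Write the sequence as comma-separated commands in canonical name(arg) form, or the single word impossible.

rotate(1, 90), rotate(1, 90)

from: joint angles (θ0=270°, θ1=0°)
step 1 (rotate(1, 90)): joint angles (θ0=270°, θ1=90°)
step 2 (rotate(1, 90)): joint angles (θ0=270°, θ1=180°)
no rival 2-sequence matches.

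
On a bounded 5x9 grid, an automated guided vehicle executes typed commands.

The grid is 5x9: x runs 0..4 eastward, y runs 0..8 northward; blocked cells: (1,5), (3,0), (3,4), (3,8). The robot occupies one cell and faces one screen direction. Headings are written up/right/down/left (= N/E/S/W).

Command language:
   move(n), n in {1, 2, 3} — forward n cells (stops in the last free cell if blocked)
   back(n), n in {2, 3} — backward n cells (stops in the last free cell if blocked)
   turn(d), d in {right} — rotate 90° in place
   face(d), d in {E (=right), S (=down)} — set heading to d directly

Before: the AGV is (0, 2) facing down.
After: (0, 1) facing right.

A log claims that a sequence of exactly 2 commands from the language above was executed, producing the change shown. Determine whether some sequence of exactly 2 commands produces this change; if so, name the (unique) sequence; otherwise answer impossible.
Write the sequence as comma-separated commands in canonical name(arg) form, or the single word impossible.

move(1), face(E)

key: cell and facing (now E) both changed — the 2 commands mix motion and turning
t0: (0, 2) facing down
step 1 (move(1)): (0, 1) facing down
step 2 (face(E)): (0, 1) facing right
uniquely the one of 64 2-step routes that fits.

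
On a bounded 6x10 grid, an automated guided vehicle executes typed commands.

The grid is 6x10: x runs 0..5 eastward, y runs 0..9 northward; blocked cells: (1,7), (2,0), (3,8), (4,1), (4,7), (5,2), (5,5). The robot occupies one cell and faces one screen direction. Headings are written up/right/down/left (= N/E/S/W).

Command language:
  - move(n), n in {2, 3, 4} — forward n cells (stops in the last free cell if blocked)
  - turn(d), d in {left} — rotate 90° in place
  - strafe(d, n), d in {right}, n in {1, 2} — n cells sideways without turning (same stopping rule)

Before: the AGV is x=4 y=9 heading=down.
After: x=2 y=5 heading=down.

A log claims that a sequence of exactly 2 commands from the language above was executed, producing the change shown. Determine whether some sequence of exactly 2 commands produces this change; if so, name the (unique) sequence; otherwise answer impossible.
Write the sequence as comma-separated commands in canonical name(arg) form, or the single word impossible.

strafe(right, 2), move(4)

key: order matters: swapping strafe(right, 2) and move(4) lands elsewhere
begin: x=4 y=9 heading=down
[1] after strafe(right, 2): x=2 y=9 heading=down
[2] after move(4): x=2 y=5 heading=down
uniquely the one of 36 2-step routes that fits.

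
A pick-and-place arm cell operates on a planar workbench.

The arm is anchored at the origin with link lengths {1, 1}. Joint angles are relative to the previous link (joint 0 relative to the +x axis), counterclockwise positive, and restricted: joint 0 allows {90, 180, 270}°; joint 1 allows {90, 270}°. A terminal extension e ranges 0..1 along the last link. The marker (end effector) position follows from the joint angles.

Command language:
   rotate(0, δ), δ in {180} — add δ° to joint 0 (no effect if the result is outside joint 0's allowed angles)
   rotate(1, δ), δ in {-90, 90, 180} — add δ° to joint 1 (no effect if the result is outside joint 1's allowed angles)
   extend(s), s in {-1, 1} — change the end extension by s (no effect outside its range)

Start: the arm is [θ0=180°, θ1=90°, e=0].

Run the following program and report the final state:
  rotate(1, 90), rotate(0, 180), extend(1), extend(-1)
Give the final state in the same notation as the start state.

t0: [θ0=180°, θ1=90°, e=0]
[1] after rotate(1, 90): [θ0=180°, θ1=90°, e=0]
[2] after rotate(0, 180): [θ0=180°, θ1=90°, e=0]
[3] after extend(1): [θ0=180°, θ1=90°, e=1]
[4] after extend(-1): [θ0=180°, θ1=90°, e=0]

[θ0=180°, θ1=90°, e=0]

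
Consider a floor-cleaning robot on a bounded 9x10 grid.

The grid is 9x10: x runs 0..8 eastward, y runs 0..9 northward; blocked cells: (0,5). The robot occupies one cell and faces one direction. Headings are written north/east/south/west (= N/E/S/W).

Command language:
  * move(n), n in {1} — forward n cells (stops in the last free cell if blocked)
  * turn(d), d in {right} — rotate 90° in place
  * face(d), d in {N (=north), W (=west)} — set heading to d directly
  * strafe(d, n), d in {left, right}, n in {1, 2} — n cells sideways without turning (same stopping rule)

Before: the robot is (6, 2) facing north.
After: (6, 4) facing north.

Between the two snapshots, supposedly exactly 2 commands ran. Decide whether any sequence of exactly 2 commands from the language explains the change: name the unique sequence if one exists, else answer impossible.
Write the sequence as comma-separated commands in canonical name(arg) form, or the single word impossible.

key: still facing N at the end — nothing in the sequence rotates
start: (6, 2) facing north
t=1 move(1) ⇒ (6, 3) facing north
t=2 move(1) ⇒ (6, 4) facing north
uniquely the one of 64 2-step routes that fits.

move(1), move(1)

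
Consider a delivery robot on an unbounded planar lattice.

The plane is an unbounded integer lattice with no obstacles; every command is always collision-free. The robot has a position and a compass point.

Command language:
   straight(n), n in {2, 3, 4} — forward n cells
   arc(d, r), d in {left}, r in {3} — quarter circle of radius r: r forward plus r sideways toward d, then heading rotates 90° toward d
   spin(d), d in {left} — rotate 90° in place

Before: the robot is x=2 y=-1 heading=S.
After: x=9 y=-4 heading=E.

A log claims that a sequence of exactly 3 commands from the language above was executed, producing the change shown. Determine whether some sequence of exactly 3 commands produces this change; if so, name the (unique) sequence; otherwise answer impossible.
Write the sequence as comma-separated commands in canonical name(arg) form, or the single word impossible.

key: running straight(2) before arc(left, 3) would end elsewhere — order is forced
start: x=2 y=-1 heading=S
[1] after arc(left, 3): x=5 y=-4 heading=E
[2] after straight(2): x=7 y=-4 heading=E
[3] after straight(2): x=9 y=-4 heading=E
uniquely the one of 125 3-step routes that fits.

arc(left, 3), straight(2), straight(2)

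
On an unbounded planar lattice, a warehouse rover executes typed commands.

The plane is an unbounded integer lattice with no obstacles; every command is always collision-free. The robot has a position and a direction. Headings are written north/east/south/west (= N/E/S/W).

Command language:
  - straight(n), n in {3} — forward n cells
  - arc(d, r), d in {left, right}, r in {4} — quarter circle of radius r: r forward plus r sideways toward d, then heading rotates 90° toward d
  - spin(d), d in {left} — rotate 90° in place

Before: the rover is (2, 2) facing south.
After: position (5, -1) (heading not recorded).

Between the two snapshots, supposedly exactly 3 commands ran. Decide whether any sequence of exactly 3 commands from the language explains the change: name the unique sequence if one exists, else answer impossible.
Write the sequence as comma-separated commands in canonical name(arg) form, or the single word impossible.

from: (2, 2) facing south
1. straight(3) → (2, -1) facing south
2. spin(left) → (2, -1) facing east
3. straight(3) → (5, -1) facing east
no rival 3-sequence matches.

straight(3), spin(left), straight(3)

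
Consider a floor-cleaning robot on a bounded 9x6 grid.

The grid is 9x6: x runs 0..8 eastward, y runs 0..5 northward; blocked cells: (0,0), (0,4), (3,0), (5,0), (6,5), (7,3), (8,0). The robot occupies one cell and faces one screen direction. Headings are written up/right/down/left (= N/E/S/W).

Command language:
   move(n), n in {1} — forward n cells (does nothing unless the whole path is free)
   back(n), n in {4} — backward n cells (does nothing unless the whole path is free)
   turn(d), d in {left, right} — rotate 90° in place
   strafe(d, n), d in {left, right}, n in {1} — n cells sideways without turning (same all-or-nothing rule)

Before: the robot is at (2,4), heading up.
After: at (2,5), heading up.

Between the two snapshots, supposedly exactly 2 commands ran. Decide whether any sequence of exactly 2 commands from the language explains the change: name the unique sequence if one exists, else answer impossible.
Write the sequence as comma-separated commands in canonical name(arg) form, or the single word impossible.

move(1), move(1)

key: heading stays N — no command in the sequence turns
start: at (2,4), heading up
step 1 (move(1)): at (2,5), heading up
step 2 (move(1)): at (2,5), heading up
uniquely the one of 36 2-step routes that fits.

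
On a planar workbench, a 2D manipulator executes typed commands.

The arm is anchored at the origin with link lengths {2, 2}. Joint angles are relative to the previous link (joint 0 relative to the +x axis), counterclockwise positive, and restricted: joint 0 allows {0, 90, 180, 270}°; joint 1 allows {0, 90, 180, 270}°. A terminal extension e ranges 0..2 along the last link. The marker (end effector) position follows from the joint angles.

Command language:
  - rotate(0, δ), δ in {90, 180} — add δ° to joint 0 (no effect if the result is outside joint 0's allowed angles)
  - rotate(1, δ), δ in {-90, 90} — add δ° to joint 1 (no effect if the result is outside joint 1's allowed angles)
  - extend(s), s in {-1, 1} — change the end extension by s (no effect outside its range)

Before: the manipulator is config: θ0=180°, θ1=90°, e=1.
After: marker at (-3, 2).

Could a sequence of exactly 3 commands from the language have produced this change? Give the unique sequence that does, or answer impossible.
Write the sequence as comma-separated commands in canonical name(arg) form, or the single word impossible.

t0: config: θ0=180°, θ1=90°, e=1
1. rotate(0, 90) → config: θ0=270°, θ1=90°, e=1
2. rotate(0, 90) → config: θ0=0°, θ1=90°, e=1
3. rotate(0, 90) → config: θ0=90°, θ1=90°, e=1
uniquely the one of 216 3-step routes that fits.

rotate(0, 90), rotate(0, 90), rotate(0, 90)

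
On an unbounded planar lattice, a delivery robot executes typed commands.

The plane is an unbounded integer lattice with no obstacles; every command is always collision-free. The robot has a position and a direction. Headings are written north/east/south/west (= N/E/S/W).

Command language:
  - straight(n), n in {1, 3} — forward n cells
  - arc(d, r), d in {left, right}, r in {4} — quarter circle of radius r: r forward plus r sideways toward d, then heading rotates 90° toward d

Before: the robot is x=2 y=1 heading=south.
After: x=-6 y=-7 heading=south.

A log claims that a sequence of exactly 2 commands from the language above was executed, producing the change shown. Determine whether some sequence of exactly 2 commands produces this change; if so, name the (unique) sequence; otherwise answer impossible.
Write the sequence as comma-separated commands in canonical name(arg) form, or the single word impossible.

key: order matters: swapping arc(right, 4) and arc(left, 4) lands elsewhere
begin: x=2 y=1 heading=south
step 1 (arc(right, 4)): x=-2 y=-3 heading=west
step 2 (arc(left, 4)): x=-6 y=-7 heading=south
no rival 2-sequence matches.

arc(right, 4), arc(left, 4)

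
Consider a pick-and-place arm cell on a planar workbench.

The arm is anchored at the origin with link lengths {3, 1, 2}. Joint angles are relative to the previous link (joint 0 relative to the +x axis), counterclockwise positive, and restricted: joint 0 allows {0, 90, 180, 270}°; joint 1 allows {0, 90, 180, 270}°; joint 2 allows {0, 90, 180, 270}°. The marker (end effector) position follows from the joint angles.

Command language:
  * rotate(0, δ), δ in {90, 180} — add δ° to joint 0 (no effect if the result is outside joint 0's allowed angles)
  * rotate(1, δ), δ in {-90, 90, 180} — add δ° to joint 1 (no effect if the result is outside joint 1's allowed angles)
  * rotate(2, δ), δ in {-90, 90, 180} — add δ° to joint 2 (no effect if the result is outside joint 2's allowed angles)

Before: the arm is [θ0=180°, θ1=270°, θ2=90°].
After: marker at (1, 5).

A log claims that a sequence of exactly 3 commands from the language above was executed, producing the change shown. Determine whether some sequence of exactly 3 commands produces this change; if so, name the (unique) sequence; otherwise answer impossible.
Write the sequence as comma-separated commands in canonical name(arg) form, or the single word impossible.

rotate(0, 90), rotate(0, 90), rotate(0, 90)

start: [θ0=180°, θ1=270°, θ2=90°]
t=1 rotate(0, 90) ⇒ [θ0=270°, θ1=270°, θ2=90°]
t=2 rotate(0, 90) ⇒ [θ0=0°, θ1=270°, θ2=90°]
t=3 rotate(0, 90) ⇒ [θ0=90°, θ1=270°, θ2=90°]
all 512 alternatives checked — unique.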